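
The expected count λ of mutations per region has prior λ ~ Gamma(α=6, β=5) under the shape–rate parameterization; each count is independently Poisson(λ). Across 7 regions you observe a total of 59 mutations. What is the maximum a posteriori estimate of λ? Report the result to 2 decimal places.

λ̂_MAP = 5.33

Σxᵢ = 59, n = 7.
Posterior ∝ λ^5e^(−5λ) · λ^59e^(−7λ) = λ^64e^(−12λ), i.e. Gamma(shape=65, rate=12).
The mode of a Gamma(a, b) with a ≥ 1 (shape–rate) is (a−1)/b = 64/12 ≈ 5.33.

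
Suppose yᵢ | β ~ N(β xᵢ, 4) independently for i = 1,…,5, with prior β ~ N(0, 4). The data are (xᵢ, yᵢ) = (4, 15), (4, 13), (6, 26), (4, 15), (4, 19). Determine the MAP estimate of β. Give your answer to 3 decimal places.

log p(β | y) = −Σ(yᵢ − βxᵢ)²/(2·4) − β²/(2·4) + const.
Setting the derivative to zero: Σxᵢ(yᵢ − βxᵢ)/4 − β/4 = 0, so β = Σxᵢyᵢ / (Σxᵢ² + σ²/τ²).
Σxᵢyᵢ = 4·15 + 4·13 + 6·26 + 4·15 + 4·19 = 404; Σxᵢ² = 100; σ²/τ² = 1.
β̂_MAP = 404 / (100 + 1) = 404/101 ≈ 4.000.

β̂_MAP = 4.000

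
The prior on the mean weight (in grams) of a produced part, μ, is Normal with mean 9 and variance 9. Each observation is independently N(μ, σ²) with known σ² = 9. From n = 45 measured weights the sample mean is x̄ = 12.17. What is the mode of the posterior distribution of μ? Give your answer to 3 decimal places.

μ̂_MAP = 12.101

n = 45, x̄ = 12.17.
For a Normal prior and Normal likelihood with known variance, the posterior is Normal; its mode equals its mean, the precision-weighted average.
Prior precision 1/σ₀² = 1/9; data precision n/σ² = 45/9 = 5.
μ̂ = ((1/9)·9 + 5·12.17) / (1/9 + 5) = 61.85/(46/9) = 11133/920 ≈ 12.101.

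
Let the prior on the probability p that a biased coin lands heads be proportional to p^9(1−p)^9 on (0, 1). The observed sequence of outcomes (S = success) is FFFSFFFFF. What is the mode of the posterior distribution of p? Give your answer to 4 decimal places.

The prior density ∝ p^9(1−p)^9 is the kernel of Beta(10, 10).
Data: 1 success in 9 trials (from the sequence). The binomial likelihood contributes p(1−p)^8, so the posterior is Beta(10+1, 10+8) = Beta(11, 18).
For Beta(a, b) with a, b > 1 the mode is (a−1)/(a+b−2) = 10/27 ≈ 0.3704.

p̂_MAP = 0.3704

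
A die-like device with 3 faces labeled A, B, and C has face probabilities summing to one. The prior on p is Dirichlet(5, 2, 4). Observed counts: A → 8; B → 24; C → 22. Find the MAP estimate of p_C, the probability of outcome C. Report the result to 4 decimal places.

The posterior is Dirichlet(αᵢ + nᵢ) = Dirichlet(13, 26, 26).
For a Dirichlet(a₁,…,a_K) with all aᵢ > 1, the mode has j-th component (aⱼ − 1)/(Σaᵢ − K).
Here Σaᵢ = 65 and K = 3, so p_C = (26 − 1)/(65 − 3) = 25/62 ≈ 0.4032.

MAP estimate of p_C = 0.4032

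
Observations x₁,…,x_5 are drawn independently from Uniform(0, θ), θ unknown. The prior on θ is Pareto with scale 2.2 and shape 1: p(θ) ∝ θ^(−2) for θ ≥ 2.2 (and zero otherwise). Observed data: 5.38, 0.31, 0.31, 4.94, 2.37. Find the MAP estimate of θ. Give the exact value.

The Uniform(0, θ) likelihood is θ^(−n) for θ ≥ max(xᵢ), zero otherwise. Here max(xᵢ) = 5.38.
Posterior ∝ θ^(−2) · θ^(−5) = θ^(−7) on θ ≥ max(2.2, 5.38) = 5.38.
This density is strictly decreasing in θ, so the posterior mode lies at the lower boundary of the support.

θ̂_MAP = 5.38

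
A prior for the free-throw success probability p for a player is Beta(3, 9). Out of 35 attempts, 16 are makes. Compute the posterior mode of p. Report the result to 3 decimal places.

Prior: Beta(3, 9).
Data: 16 successes in 35 trials. The binomial likelihood contributes p^16(1−p)^19, so the posterior is Beta(3+16, 9+19) = Beta(19, 28).
For Beta(a, b) with a, b > 1 the mode is (a−1)/(a+b−2) = 18/45 ≈ 0.400.

p̂_MAP = 0.400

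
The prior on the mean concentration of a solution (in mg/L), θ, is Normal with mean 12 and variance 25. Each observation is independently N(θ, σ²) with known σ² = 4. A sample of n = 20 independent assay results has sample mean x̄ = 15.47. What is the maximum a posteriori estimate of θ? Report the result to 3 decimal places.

θ̂_MAP = 15.442

n = 20, x̄ = 15.47.
For a Normal prior and Normal likelihood with known variance, the posterior is Normal; its mode equals its mean, the precision-weighted average.
Prior precision 1/σ₀² = 1/25 = 0.04; data precision n/σ² = 20/4 = 5.
θ̂ = (0.04·12 + 5·15.47) / (0.04 + 5) = 77.83/5.04 = 7783/504 ≈ 15.442.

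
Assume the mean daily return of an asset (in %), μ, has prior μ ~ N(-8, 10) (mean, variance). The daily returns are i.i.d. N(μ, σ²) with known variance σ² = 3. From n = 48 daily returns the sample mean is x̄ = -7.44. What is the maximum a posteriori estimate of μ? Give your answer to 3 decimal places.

n = 48, x̄ = -7.44.
For a Normal prior and Normal likelihood with known variance, the posterior is Normal; its mode equals its mean, the precision-weighted average.
Prior precision 1/σ₀² = 1/10 = 0.1; data precision n/σ² = 48/3 = 16.
μ̂ = (0.1·(-8) + 16·(-7.44)) / (0.1 + 16) = (-119.84)/16.1 = -856/115 ≈ -7.443.

μ̂_MAP = -7.443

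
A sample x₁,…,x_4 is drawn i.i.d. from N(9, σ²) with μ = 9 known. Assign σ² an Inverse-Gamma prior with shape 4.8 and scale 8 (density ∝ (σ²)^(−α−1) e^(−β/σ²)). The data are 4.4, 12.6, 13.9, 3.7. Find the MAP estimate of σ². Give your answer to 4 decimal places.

Sum of squared deviations about the known mean: SS = (4.4−9)² + (12.6−9)² + (13.9−9)² + (3.7−9)² = 86.22.
The Normal likelihood contributes (σ²)^(−n/2) exp(−SS/(2σ²)), so the posterior is Inverse-Gamma(α + n/2, β + SS/2) = Inverse-Gamma(6.8, 51.11).
The mode of Inverse-Gamma(a, b) is b/(a+1) = 51.11/7.8 ≈ 6.5526.

σ̂²_MAP = 6.5526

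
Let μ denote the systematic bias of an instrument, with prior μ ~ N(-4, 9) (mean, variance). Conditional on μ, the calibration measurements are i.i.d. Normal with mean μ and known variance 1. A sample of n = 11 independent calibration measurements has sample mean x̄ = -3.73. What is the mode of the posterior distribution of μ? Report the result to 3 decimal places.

n = 11, x̄ = -3.73.
For a Normal prior and Normal likelihood with known variance, the posterior is Normal; its mode equals its mean, the precision-weighted average.
Prior precision 1/σ₀² = 1/9; data precision n/σ² = 11/1 = 11.
μ̂ = ((1/9)·(-4) + 11·(-3.73)) / (1/9 + 11) = (-37327/900)/(100/9) = -3.7327 ≈ -3.733.

μ̂_MAP = -3.733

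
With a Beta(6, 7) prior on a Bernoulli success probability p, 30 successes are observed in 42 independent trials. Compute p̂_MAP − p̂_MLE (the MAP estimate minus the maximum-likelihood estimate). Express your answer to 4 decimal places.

MAP − MLE = -0.0539

Posterior is Beta(36, 19); MAP = (36−1)/(55−2) = 35/53 ≈ 0.66038.
MLE ignores the prior: p̂_MLE = k/n = 30/42 ≈ 0.71429.
Difference = 35/53 − 30/42 = -20/371 ≈ -0.0539.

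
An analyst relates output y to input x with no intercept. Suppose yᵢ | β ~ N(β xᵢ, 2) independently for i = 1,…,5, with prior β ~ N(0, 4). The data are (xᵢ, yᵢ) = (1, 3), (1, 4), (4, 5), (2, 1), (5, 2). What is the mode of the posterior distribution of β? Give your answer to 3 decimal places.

β̂_MAP = 0.821

log p(β | y) = −Σ(yᵢ − βxᵢ)²/(2·2) − β²/(2·4) + const.
Setting the derivative to zero: Σxᵢ(yᵢ − βxᵢ)/2 − β/4 = 0, so β = Σxᵢyᵢ / (Σxᵢ² + σ²/τ²).
Σxᵢyᵢ = 1·3 + 1·4 + 4·5 + 2·1 + 5·2 = 39; Σxᵢ² = 47; σ²/τ² = 0.5.
β̂_MAP = 39 / (47 + 0.5) = 39/47.5 ≈ 0.821.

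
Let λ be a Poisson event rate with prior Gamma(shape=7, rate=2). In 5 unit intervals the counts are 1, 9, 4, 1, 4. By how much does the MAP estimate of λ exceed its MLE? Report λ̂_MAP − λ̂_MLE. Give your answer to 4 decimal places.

MAP − MLE = -0.2286

Σxᵢ = 19. Posterior is Gamma(26, 7); MAP = (26−1)/7 = 25/7 ≈ 3.57143.
MLE = x̄ = 19/5 ≈ 3.80000.
Difference = 25/7 − 19/5 = -8/35 ≈ -0.2286.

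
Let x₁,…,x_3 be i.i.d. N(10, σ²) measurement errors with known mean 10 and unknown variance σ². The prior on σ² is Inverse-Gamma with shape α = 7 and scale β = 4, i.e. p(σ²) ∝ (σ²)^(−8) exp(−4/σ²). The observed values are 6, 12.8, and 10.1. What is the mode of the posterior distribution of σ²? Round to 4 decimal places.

σ̂²_MAP = 1.6763

Sum of squared deviations about the known mean: SS = (6−10)² + (12.8−10)² + (10.1−10)² = 23.85.
The Normal likelihood contributes (σ²)^(−n/2) exp(−SS/(2σ²)), so the posterior is Inverse-Gamma(α + n/2, β + SS/2) = Inverse-Gamma(8.5, 15.925).
The mode of Inverse-Gamma(a, b) is b/(a+1) = 15.925/9.5 ≈ 1.6763.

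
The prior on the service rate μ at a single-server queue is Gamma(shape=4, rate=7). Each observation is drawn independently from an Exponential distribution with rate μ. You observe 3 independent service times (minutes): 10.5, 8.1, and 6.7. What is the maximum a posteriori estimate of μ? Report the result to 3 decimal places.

μ̂_MAP = 0.186

The Exponential(rate=μ) likelihood is ∝ μ^n e^(−μΣtᵢ). Here n = 3 and Σtᵢ = 10.5 + 8.1 + 6.7 = 25.3.
Posterior ∝ μ^3e^(−7μ) · μ^3e^(−25.3μ) = μ^6e^(−32.3μ), i.e. Gamma(7, 32.3).
Mode = (a−1)/b = 6/32.3 ≈ 0.186.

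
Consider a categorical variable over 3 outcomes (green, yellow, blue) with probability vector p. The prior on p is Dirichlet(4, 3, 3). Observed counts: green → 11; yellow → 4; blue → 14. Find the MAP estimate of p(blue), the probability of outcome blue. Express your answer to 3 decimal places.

The posterior is Dirichlet(αᵢ + nᵢ) = Dirichlet(15, 7, 17).
For a Dirichlet(a₁,…,a_K) with all aᵢ > 1, the mode has j-th component (aⱼ − 1)/(Σaᵢ − K).
Here Σaᵢ = 39 and K = 3, so p(blue) = (17 − 1)/(39 − 3) = 16/36 ≈ 0.444.

MAP estimate of p(blue) = 0.444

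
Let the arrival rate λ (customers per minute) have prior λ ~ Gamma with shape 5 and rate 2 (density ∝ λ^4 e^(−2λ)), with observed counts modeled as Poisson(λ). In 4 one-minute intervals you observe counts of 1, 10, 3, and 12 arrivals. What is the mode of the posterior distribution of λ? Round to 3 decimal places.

Σxᵢ = 1+10+3+12 = 26, with n = 4.
Posterior ∝ λ^4e^(−2λ) · λ^26e^(−4λ) = λ^30e^(−6λ), i.e. Gamma(shape=31, rate=6).
The mode of a Gamma(a, b) with a ≥ 1 (shape–rate) is (a−1)/b = 30/6 ≈ 5.000.

λ̂_MAP = 5.000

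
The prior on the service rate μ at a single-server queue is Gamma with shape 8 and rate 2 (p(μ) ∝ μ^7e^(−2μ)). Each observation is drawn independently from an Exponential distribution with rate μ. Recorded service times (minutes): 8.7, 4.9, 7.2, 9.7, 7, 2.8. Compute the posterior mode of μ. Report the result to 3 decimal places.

μ̂_MAP = 0.307

The Exponential(rate=μ) likelihood is ∝ μ^n e^(−μΣtᵢ). Here n = 6 and Σtᵢ = 8.7 + 4.9 + 7.2 + 9.7 + 7 + 2.8 = 40.3.
Posterior ∝ μ^7e^(−2μ) · μ^6e^(−40.3μ) = μ^13e^(−42.3μ), i.e. Gamma(14, 42.3).
Mode = (a−1)/b = 13/42.3 ≈ 0.307.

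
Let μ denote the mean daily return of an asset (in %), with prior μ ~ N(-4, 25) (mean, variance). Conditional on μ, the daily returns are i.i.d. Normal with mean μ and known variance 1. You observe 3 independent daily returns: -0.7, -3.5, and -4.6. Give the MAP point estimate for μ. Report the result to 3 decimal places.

n = 3; x̄ = ((-0.7) + (-3.5) + (-4.6))/3 = -8.8/3 = -44/15 ≈ -2.9333.
For a Normal prior and Normal likelihood with known variance, the posterior is Normal; its mode equals its mean, the precision-weighted average.
Prior precision 1/σ₀² = 1/25 = 0.04; data precision n/σ² = 3/1 = 3.
μ̂ = (0.04·(-4) + 3·(-44/15)) / (0.04 + 3) = (-8.96)/3.04 = -56/19 ≈ -2.947.

μ̂_MAP = -2.947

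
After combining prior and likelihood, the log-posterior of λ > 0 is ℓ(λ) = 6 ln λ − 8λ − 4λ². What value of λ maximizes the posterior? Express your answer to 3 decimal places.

ℓ'(λ) = 6/λ − 8 − 8λ. Setting this to zero and multiplying by λ: 8λ² + 8λ − 6 = 0.
λ = (−8 + √(8² + 4·8·6)) / (2·8) = (−8 + √256) / 16 = (−8 + 16)/16 = 1/2.
ℓ''(λ) = −6/λ² − 8 < 0, confirming a maximum.

λ̂_MAP = 0.500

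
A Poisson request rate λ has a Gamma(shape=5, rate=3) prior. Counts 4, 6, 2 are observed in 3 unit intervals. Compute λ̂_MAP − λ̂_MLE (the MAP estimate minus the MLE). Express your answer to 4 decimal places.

Σxᵢ = 12. Posterior is Gamma(17, 6); MAP = (17−1)/6 = 16/6 ≈ 2.66667.
MLE = x̄ = 12/3 ≈ 4.00000.
Difference = 16/6 − 12/3 = -4/3 ≈ -1.3333.

MAP − MLE = -1.3333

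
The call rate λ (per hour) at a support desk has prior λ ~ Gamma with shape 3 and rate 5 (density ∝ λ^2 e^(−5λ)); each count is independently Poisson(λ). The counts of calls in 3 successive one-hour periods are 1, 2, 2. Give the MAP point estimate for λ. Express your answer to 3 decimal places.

λ̂_MAP = 0.875

Σxᵢ = 1+2+2 = 5, with n = 3.
Posterior ∝ λ^2e^(−5λ) · λ^5e^(−3λ) = λ^7e^(−8λ), i.e. Gamma(shape=8, rate=8).
The mode of a Gamma(a, b) with a ≥ 1 (shape–rate) is (a−1)/b = 7/8 ≈ 0.875.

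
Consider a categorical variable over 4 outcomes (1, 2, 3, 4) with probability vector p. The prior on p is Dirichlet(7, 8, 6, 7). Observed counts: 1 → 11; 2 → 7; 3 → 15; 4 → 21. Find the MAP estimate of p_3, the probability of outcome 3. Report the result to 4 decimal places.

MAP estimate: 0.2564

The posterior is Dirichlet(αᵢ + nᵢ) = Dirichlet(18, 15, 21, 28).
For a Dirichlet(a₁,…,a_K) with all aᵢ > 1, the mode has j-th component (aⱼ − 1)/(Σaᵢ − K).
Here Σaᵢ = 82 and K = 4, so p_3 = (21 − 1)/(82 − 4) = 20/78 ≈ 0.2564.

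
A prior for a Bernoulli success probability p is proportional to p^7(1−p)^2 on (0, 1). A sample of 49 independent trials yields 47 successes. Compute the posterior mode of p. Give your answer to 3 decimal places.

The prior density ∝ p^7(1−p)^2 is the kernel of Beta(8, 3).
Data: 47 successes in 49 trials. The binomial likelihood contributes p^47(1−p)^2, so the posterior is Beta(8+47, 3+2) = Beta(55, 5).
For Beta(a, b) with a, b > 1 the mode is (a−1)/(a+b−2) = 54/58 ≈ 0.931.

p̂_MAP = 0.931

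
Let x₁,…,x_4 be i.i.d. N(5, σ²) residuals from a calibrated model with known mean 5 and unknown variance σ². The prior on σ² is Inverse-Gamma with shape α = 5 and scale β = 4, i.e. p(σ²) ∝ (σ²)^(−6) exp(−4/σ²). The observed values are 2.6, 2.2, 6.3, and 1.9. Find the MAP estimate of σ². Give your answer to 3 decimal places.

σ̂²_MAP = 2.056

Sum of squared deviations about the known mean: SS = (2.6−5)² + (2.2−5)² + (6.3−5)² + (1.9−5)² = 24.9.
The Normal likelihood contributes (σ²)^(−n/2) exp(−SS/(2σ²)), so the posterior is Inverse-Gamma(α + n/2, β + SS/2) = Inverse-Gamma(7, 16.45).
The mode of Inverse-Gamma(a, b) is b/(a+1) = 16.45/8 ≈ 2.056.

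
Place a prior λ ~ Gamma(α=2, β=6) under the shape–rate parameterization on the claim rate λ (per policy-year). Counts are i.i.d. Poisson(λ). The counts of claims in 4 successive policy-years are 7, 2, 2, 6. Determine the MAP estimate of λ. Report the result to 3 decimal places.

Σxᵢ = 7+2+2+6 = 17, with n = 4.
Posterior ∝ λe^(−6λ) · λ^17e^(−4λ) = λ^18e^(−10λ), i.e. Gamma(shape=19, rate=10).
The mode of a Gamma(a, b) with a ≥ 1 (shape–rate) is (a−1)/b = 18/10 ≈ 1.800.

λ̂_MAP = 1.800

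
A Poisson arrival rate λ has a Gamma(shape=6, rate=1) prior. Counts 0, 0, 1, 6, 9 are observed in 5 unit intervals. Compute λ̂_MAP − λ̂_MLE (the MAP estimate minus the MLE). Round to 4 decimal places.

MAP − MLE = 0.3000

Σxᵢ = 16. Posterior is Gamma(22, 6); MAP = (22−1)/6 = 21/6 ≈ 3.50000.
MLE = x̄ = 16/5 ≈ 3.20000.
Difference = 21/6 − 16/5 = 3/10 ≈ 0.3000.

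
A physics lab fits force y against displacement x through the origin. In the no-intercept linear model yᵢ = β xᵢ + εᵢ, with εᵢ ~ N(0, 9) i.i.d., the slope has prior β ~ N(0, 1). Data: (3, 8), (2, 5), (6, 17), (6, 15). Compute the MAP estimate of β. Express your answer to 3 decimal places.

log p(β | y) = −Σ(yᵢ − βxᵢ)²/(2·9) − β²/(2·1) + const.
Setting the derivative to zero: Σxᵢ(yᵢ − βxᵢ)/9 − β/1 = 0, so β = Σxᵢyᵢ / (Σxᵢ² + σ²/τ²).
Σxᵢyᵢ = 3·8 + 2·5 + 6·17 + 6·15 = 226; Σxᵢ² = 85; σ²/τ² = 9.
β̂_MAP = 226 / (85 + 9) = 226/94 ≈ 2.404.

β̂_MAP = 2.404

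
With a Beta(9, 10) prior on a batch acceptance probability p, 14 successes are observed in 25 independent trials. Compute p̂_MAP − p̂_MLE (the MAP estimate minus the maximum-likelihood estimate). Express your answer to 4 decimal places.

Posterior is Beta(23, 21); MAP = (23−1)/(44−2) = 22/42 ≈ 0.52381.
MLE ignores the prior: p̂_MLE = k/n = 14/25 ≈ 0.56000.
Difference = 22/42 − 14/25 = -19/525 ≈ -0.0362.

MAP − MLE = -0.0362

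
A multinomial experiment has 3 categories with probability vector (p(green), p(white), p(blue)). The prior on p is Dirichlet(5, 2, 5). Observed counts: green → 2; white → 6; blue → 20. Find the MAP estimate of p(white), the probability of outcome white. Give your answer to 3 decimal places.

MAP estimate of p(white) = 0.189

The posterior is Dirichlet(αᵢ + nᵢ) = Dirichlet(7, 8, 25).
For a Dirichlet(a₁,…,a_K) with all aᵢ > 1, the mode has j-th component (aⱼ − 1)/(Σaᵢ − K).
Here Σaᵢ = 40 and K = 3, so p(white) = (8 − 1)/(40 − 3) = 7/37 ≈ 0.189.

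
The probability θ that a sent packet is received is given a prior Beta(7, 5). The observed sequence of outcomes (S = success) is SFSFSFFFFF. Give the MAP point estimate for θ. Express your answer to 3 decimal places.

θ̂_MAP = 0.450

Prior: Beta(7, 5).
Data: 3 successes in 10 trials (from the sequence). The binomial likelihood contributes θ^3(1−θ)^7, so the posterior is Beta(7+3, 5+7) = Beta(10, 12).
For Beta(a, b) with a, b > 1 the mode is (a−1)/(a+b−2) = 9/20 ≈ 0.450.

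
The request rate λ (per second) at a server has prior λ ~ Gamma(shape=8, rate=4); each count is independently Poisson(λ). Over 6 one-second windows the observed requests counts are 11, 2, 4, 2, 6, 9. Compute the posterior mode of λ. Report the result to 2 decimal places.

λ̂_MAP = 4.10

Σxᵢ = 11+2+4+2+6+9 = 34, with n = 6.
Posterior ∝ λ^7e^(−4λ) · λ^34e^(−6λ) = λ^41e^(−10λ), i.e. Gamma(shape=42, rate=10).
The mode of a Gamma(a, b) with a ≥ 1 (shape–rate) is (a−1)/b = 41/10 ≈ 4.10.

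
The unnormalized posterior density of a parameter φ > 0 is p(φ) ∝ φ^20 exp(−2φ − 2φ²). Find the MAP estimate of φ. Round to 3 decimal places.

ℓ'(φ) = 20/φ − 2 − 4φ. Setting this to zero and multiplying by φ: 4φ² + 2φ − 20 = 0.
φ = (−2 + √(2² + 4·4·20)) / (2·4) = (−2 + √324) / 8 = (−2 + 18)/8 = 2.
ℓ''(φ) = −20/φ² − 4 < 0, confirming a maximum.

φ̂_MAP = 2.000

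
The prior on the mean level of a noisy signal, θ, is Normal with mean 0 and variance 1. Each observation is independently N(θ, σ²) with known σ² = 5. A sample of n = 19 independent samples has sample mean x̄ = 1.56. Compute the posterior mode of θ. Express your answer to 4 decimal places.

θ̂_MAP = 1.2350

n = 19, x̄ = 1.56.
For a Normal prior and Normal likelihood with known variance, the posterior is Normal; its mode equals its mean, the precision-weighted average.
Prior precision 1/σ₀² = 1/1 = 1; data precision n/σ² = 19/5 = 3.8.
θ̂ = (1·0 + 3.8·1.56) / (1 + 3.8) = 5.928/4.8 = 1.2350.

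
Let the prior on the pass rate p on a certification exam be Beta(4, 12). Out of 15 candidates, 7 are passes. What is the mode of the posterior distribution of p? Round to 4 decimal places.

Prior: Beta(4, 12).
Data: 7 successes in 15 trials. The binomial likelihood contributes p^7(1−p)^8, so the posterior is Beta(4+7, 12+8) = Beta(11, 20).
For Beta(a, b) with a, b > 1 the mode is (a−1)/(a+b−2) = 10/29 ≈ 0.3448.

p̂_MAP = 0.3448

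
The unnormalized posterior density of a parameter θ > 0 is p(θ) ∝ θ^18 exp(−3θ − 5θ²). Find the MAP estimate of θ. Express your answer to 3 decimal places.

ℓ'(θ) = 18/θ − 3 − 10θ. Setting this to zero and multiplying by θ: 10θ² + 3θ − 18 = 0.
θ = (−3 + √(3² + 4·10·18)) / (2·10) = (−3 + √729) / 20 = (−3 + 27)/20 = 6/5.
ℓ''(θ) = −18/θ² − 10 < 0, confirming a maximum.

θ̂_MAP = 1.200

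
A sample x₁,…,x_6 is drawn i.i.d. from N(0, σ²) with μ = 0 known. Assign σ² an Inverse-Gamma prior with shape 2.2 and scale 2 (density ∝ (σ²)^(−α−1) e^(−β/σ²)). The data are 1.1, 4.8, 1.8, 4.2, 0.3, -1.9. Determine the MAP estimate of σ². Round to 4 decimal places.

Sum of squared deviations about the known mean: SS = (1.1−0)² + (4.8−0)² + (1.8−0)² + (4.2−0)² + (0.3−0)² + (-1.9−0)² = 48.83.
The Normal likelihood contributes (σ²)^(−n/2) exp(−SS/(2σ²)), so the posterior is Inverse-Gamma(α + n/2, β + SS/2) = Inverse-Gamma(5.2, 26.415).
The mode of Inverse-Gamma(a, b) is b/(a+1) = 26.415/6.2 ≈ 4.2605.

σ̂²_MAP = 4.2605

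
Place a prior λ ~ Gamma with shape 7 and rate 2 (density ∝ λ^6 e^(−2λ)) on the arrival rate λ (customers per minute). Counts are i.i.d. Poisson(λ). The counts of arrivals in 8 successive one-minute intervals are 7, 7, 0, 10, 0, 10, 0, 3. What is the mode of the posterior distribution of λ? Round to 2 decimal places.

Σxᵢ = 7+7+0+10+0+10+0+3 = 37, with n = 8.
Posterior ∝ λ^6e^(−2λ) · λ^37e^(−8λ) = λ^43e^(−10λ), i.e. Gamma(shape=44, rate=10).
The mode of a Gamma(a, b) with a ≥ 1 (shape–rate) is (a−1)/b = 43/10 ≈ 4.30.

λ̂_MAP = 4.30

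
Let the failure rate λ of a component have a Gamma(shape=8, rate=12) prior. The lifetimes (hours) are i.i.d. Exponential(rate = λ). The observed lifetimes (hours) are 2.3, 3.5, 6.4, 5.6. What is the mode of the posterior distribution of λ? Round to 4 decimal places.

λ̂_MAP = 0.3691

The Exponential(rate=λ) likelihood is ∝ λ^n e^(−λΣtᵢ). Here n = 4 and Σtᵢ = 2.3 + 3.5 + 6.4 + 5.6 = 17.8.
Posterior ∝ λ^7e^(−12λ) · λ^4e^(−17.8λ) = λ^11e^(−29.8λ), i.e. Gamma(12, 29.8).
Mode = (a−1)/b = 11/29.8 ≈ 0.3691.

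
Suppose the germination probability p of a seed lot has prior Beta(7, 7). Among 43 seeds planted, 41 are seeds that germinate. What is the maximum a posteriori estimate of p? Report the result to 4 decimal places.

Prior: Beta(7, 7).
Data: 41 successes in 43 trials. The binomial likelihood contributes p^41(1−p)^2, so the posterior is Beta(7+41, 7+2) = Beta(48, 9).
For Beta(a, b) with a, b > 1 the mode is (a−1)/(a+b−2) = 47/55 ≈ 0.8545.

p̂_MAP = 0.8545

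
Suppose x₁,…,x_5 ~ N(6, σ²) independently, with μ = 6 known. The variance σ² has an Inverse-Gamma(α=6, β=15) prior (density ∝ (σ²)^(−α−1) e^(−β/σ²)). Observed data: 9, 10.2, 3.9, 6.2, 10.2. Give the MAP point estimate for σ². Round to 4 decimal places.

σ̂²_MAP = 4.1437

Sum of squared deviations about the known mean: SS = (9−6)² + (10.2−6)² + (3.9−6)² + (6.2−6)² + (10.2−6)² = 48.73.
The Normal likelihood contributes (σ²)^(−n/2) exp(−SS/(2σ²)), so the posterior is Inverse-Gamma(α + n/2, β + SS/2) = Inverse-Gamma(8.5, 39.365).
The mode of Inverse-Gamma(a, b) is b/(a+1) = 39.365/9.5 ≈ 4.1437.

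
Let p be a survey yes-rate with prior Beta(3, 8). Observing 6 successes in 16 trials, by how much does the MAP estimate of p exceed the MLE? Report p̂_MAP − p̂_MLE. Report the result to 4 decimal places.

Posterior is Beta(9, 18); MAP = (9−1)/(27−2) = 8/25 ≈ 0.32000.
MLE ignores the prior: p̂_MLE = k/n = 6/16 ≈ 0.37500.
Difference = 8/25 − 6/16 = -11/200 ≈ -0.0550.

MAP − MLE = -0.0550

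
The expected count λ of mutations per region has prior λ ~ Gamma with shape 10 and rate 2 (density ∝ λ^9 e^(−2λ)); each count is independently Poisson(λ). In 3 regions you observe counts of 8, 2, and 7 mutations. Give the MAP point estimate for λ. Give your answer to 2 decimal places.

Σxᵢ = 8+2+7 = 17, with n = 3.
Posterior ∝ λ^9e^(−2λ) · λ^17e^(−3λ) = λ^26e^(−5λ), i.e. Gamma(shape=27, rate=5).
The mode of a Gamma(a, b) with a ≥ 1 (shape–rate) is (a−1)/b = 26/5 ≈ 5.20.

λ̂_MAP = 5.20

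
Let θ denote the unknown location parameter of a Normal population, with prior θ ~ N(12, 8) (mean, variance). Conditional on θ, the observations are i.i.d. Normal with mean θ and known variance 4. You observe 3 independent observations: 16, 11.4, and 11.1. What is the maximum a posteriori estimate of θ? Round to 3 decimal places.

θ̂_MAP = 12.714

n = 3; x̄ = (16 + 11.4 + 11.1)/3 = 38.5/3 = 77/6 ≈ 12.8333.
For a Normal prior and Normal likelihood with known variance, the posterior is Normal; its mode equals its mean, the precision-weighted average.
Prior precision 1/σ₀² = 1/8 = 0.125; data precision n/σ² = 3/4 = 0.75.
θ̂ = (0.125·12 + 0.75·(77/6)) / (0.125 + 0.75) = 11.125/0.875 = 89/7 ≈ 12.714.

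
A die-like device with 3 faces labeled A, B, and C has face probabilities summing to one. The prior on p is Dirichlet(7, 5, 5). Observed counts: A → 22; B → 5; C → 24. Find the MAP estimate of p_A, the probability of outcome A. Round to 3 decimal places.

The posterior is Dirichlet(αᵢ + nᵢ) = Dirichlet(29, 10, 29).
For a Dirichlet(a₁,…,a_K) with all aᵢ > 1, the mode has j-th component (aⱼ − 1)/(Σaᵢ − K).
Here Σaᵢ = 68 and K = 3, so p_A = (29 − 1)/(68 − 3) = 28/65 ≈ 0.431.

MAP estimate of p_A = 0.431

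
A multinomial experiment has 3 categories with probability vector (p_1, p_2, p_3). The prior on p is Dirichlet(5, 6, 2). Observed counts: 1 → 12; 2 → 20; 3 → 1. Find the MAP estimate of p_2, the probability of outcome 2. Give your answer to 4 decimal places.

The posterior is Dirichlet(αᵢ + nᵢ) = Dirichlet(17, 26, 3).
For a Dirichlet(a₁,…,a_K) with all aᵢ > 1, the mode has j-th component (aⱼ − 1)/(Σaᵢ − K).
Here Σaᵢ = 46 and K = 3, so p_2 = (26 − 1)/(46 − 3) = 25/43 ≈ 0.5814.

MAP estimate: 0.5814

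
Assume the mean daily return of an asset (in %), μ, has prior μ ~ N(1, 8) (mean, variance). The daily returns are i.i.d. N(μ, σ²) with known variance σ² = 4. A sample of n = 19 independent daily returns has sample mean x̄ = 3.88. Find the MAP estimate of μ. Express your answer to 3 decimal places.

n = 19, x̄ = 3.88.
For a Normal prior and Normal likelihood with known variance, the posterior is Normal; its mode equals its mean, the precision-weighted average.
Prior precision 1/σ₀² = 1/8 = 0.125; data precision n/σ² = 19/4 = 4.75.
μ̂ = (0.125·1 + 4.75·3.88) / (0.125 + 4.75) = 18.555/4.875 = 1237/325 ≈ 3.806.

μ̂_MAP = 3.806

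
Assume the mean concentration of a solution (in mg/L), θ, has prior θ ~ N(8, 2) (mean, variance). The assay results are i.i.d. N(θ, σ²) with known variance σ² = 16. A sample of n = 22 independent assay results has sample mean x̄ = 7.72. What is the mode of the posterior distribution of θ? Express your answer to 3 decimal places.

n = 22, x̄ = 7.72.
For a Normal prior and Normal likelihood with known variance, the posterior is Normal; its mode equals its mean, the precision-weighted average.
Prior precision 1/σ₀² = 1/2 = 0.5; data precision n/σ² = 22/16 = 1.375.
θ̂ = (0.5·8 + 1.375·7.72) / (0.5 + 1.375) = 14.615/1.875 = 2923/375 ≈ 7.795.

θ̂_MAP = 7.795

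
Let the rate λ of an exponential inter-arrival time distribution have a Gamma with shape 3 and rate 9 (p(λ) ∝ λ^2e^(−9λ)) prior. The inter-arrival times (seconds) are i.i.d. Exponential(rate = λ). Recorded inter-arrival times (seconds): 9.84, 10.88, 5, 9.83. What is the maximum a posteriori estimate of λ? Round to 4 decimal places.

λ̂_MAP = 0.1347

The Exponential(rate=λ) likelihood is ∝ λ^n e^(−λΣtᵢ). Here n = 4 and Σtᵢ = 9.84 + 10.88 + 5 + 9.83 = 35.55.
Posterior ∝ λ^2e^(−9λ) · λ^4e^(−35.55λ) = λ^6e^(−44.55λ), i.e. Gamma(7, 44.55).
Mode = (a−1)/b = 6/44.55 ≈ 0.1347.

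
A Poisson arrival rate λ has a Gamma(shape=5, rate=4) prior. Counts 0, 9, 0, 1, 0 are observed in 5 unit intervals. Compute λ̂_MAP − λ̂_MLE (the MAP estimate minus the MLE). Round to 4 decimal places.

Σxᵢ = 10. Posterior is Gamma(15, 9); MAP = (15−1)/9 = 14/9 ≈ 1.55556.
MLE = x̄ = 10/5 ≈ 2.00000.
Difference = 14/9 − 10/5 = -4/9 ≈ -0.4444.

MAP − MLE = -0.4444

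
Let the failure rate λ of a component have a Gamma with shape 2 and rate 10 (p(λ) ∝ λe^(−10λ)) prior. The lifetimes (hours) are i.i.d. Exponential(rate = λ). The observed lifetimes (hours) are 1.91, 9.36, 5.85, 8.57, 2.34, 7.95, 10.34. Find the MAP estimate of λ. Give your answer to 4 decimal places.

The Exponential(rate=λ) likelihood is ∝ λ^n e^(−λΣtᵢ). Here n = 7 and Σtᵢ = 1.91 + 9.36 + 5.85 + 8.57 + 2.34 + 7.95 + 10.34 = 46.32.
Posterior ∝ λe^(−10λ) · λ^7e^(−46.32λ) = λ^8e^(−56.32λ), i.e. Gamma(9, 56.32).
Mode = (a−1)/b = 8/56.32 ≈ 0.1420.

λ̂_MAP = 0.1420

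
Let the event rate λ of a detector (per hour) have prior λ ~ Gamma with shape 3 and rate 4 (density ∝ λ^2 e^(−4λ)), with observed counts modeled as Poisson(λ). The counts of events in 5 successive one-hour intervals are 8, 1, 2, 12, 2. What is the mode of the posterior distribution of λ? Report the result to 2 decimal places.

λ̂_MAP = 3.00

Σxᵢ = 8+1+2+12+2 = 25, with n = 5.
Posterior ∝ λ^2e^(−4λ) · λ^25e^(−5λ) = λ^27e^(−9λ), i.e. Gamma(shape=28, rate=9).
The mode of a Gamma(a, b) with a ≥ 1 (shape–rate) is (a−1)/b = 27/9 ≈ 3.00.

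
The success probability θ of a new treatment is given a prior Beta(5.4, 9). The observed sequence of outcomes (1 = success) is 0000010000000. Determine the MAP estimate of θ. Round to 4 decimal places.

θ̂_MAP = 0.2126

Prior: Beta(5.4, 9).
Data: 1 success in 13 trials (from the sequence). The binomial likelihood contributes θ(1−θ)^12, so the posterior is Beta(5.4+1, 9+12) = Beta(6.4, 21).
For Beta(a, b) with a, b > 1 the mode is (a−1)/(a+b−2) = 5.4/25.4 ≈ 0.2126.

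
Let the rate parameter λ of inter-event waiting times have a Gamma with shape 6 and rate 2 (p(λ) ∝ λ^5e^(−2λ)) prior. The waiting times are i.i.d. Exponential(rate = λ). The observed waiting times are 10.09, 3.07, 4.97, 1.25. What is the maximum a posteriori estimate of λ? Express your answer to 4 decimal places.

The Exponential(rate=λ) likelihood is ∝ λ^n e^(−λΣtᵢ). Here n = 4 and Σtᵢ = 10.09 + 3.07 + 4.97 + 1.25 = 19.38.
Posterior ∝ λ^5e^(−2λ) · λ^4e^(−19.38λ) = λ^9e^(−21.38λ), i.e. Gamma(10, 21.38).
Mode = (a−1)/b = 9/21.38 ≈ 0.4210.

λ̂_MAP = 0.4210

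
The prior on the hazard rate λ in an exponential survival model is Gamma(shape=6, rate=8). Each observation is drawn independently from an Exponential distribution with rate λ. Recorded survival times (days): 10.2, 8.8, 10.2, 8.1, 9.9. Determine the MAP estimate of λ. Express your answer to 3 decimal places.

λ̂_MAP = 0.181

The Exponential(rate=λ) likelihood is ∝ λ^n e^(−λΣtᵢ). Here n = 5 and Σtᵢ = 10.2 + 8.8 + 10.2 + 8.1 + 9.9 = 47.2.
Posterior ∝ λ^5e^(−8λ) · λ^5e^(−47.2λ) = λ^10e^(−55.2λ), i.e. Gamma(11, 55.2).
Mode = (a−1)/b = 10/55.2 ≈ 0.181.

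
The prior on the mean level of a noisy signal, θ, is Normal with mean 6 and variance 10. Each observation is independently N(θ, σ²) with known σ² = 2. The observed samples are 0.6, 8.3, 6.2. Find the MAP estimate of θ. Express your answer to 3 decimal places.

θ̂_MAP = 5.094

n = 3; x̄ = (0.6 + 8.3 + 6.2)/3 = 15.1/3 = 151/30 ≈ 5.0333.
For a Normal prior and Normal likelihood with known variance, the posterior is Normal; its mode equals its mean, the precision-weighted average.
Prior precision 1/σ₀² = 1/10 = 0.1; data precision n/σ² = 3/2 = 1.5.
θ̂ = (0.1·6 + 1.5·(151/30)) / (0.1 + 1.5) = 8.15/1.6 = 5.09375 ≈ 5.094.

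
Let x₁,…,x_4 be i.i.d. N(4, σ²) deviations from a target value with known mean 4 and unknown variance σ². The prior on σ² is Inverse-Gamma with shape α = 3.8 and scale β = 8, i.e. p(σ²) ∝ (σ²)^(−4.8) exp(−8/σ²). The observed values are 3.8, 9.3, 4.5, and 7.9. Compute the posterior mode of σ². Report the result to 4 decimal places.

σ̂²_MAP = 4.3816

Sum of squared deviations about the known mean: SS = (3.8−4)² + (9.3−4)² + (4.5−4)² + (7.9−4)² = 43.59.
The Normal likelihood contributes (σ²)^(−n/2) exp(−SS/(2σ²)), so the posterior is Inverse-Gamma(α + n/2, β + SS/2) = Inverse-Gamma(5.8, 29.795).
The mode of Inverse-Gamma(a, b) is b/(a+1) = 29.795/6.8 ≈ 4.3816.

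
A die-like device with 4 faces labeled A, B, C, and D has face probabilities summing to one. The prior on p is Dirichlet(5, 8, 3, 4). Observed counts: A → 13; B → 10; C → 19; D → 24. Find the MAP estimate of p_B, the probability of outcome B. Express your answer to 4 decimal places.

The posterior is Dirichlet(αᵢ + nᵢ) = Dirichlet(18, 18, 22, 28).
For a Dirichlet(a₁,…,a_K) with all aᵢ > 1, the mode has j-th component (aⱼ − 1)/(Σaᵢ − K).
Here Σaᵢ = 86 and K = 4, so p_B = (18 − 1)/(86 − 4) = 17/82 ≈ 0.2073.

MAP estimate of p_B = 0.2073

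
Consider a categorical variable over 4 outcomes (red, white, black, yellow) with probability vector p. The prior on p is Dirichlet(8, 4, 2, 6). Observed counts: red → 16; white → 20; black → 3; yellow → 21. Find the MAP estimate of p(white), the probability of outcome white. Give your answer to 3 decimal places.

The posterior is Dirichlet(αᵢ + nᵢ) = Dirichlet(24, 24, 5, 27).
For a Dirichlet(a₁,…,a_K) with all aᵢ > 1, the mode has j-th component (aⱼ − 1)/(Σaᵢ − K).
Here Σaᵢ = 80 and K = 4, so p(white) = (24 − 1)/(80 − 4) = 23/76 ≈ 0.303.

MAP estimate of p(white) = 0.303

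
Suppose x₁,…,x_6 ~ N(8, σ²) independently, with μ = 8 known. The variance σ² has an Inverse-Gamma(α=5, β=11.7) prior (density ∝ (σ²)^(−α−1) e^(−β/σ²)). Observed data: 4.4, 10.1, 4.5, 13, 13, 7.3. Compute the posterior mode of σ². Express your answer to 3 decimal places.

Sum of squared deviations about the known mean: SS = (4.4−8)² + (10.1−8)² + (4.5−8)² + (13−8)² + (13−8)² + (7.3−8)² = 80.11.
The Normal likelihood contributes (σ²)^(−n/2) exp(−SS/(2σ²)), so the posterior is Inverse-Gamma(α + n/2, β + SS/2) = Inverse-Gamma(8, 51.755).
The mode of Inverse-Gamma(a, b) is b/(a+1) = 51.755/9 ≈ 5.751.

σ̂²_MAP = 5.751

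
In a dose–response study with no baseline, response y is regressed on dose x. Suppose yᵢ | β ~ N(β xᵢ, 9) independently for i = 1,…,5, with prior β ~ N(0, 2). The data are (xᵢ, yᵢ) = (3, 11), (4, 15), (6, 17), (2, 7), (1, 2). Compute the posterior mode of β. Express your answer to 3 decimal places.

β̂_MAP = 2.993

log p(β | y) = −Σ(yᵢ − βxᵢ)²/(2·9) − β²/(2·2) + const.
Setting the derivative to zero: Σxᵢ(yᵢ − βxᵢ)/9 − β/2 = 0, so β = Σxᵢyᵢ / (Σxᵢ² + σ²/τ²).
Σxᵢyᵢ = 3·11 + 4·15 + 6·17 + 2·7 + 1·2 = 211; Σxᵢ² = 66; σ²/τ² = 4.5.
β̂_MAP = 211 / (66 + 4.5) = 211/70.5 ≈ 2.993.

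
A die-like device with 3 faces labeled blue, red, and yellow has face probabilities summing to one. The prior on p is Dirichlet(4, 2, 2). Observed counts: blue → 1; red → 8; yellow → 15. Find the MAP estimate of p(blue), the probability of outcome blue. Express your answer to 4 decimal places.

MAP estimate of p(blue) = 0.1379

The posterior is Dirichlet(αᵢ + nᵢ) = Dirichlet(5, 10, 17).
For a Dirichlet(a₁,…,a_K) with all aᵢ > 1, the mode has j-th component (aⱼ − 1)/(Σaᵢ − K).
Here Σaᵢ = 32 and K = 3, so p(blue) = (5 − 1)/(32 − 3) = 4/29 ≈ 0.1379.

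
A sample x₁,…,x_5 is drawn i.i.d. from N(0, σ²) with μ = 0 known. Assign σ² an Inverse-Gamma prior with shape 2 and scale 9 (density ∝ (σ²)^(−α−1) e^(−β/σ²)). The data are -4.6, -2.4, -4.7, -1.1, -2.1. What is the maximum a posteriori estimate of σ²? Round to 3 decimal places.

σ̂²_MAP = 6.603

Sum of squared deviations about the known mean: SS = (-4.6−0)² + (-2.4−0)² + (-4.7−0)² + (-1.1−0)² + (-2.1−0)² = 54.63.
The Normal likelihood contributes (σ²)^(−n/2) exp(−SS/(2σ²)), so the posterior is Inverse-Gamma(α + n/2, β + SS/2) = Inverse-Gamma(4.5, 36.315).
The mode of Inverse-Gamma(a, b) is b/(a+1) = 36.315/5.5 ≈ 6.603.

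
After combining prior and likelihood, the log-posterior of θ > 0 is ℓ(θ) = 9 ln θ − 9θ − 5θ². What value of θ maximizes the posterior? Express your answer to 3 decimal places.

θ̂_MAP = 0.600

ℓ'(θ) = 9/θ − 9 − 10θ. Setting this to zero and multiplying by θ: 10θ² + 9θ − 9 = 0.
θ = (−9 + √(9² + 4·10·9)) / (2·10) = (−9 + √441) / 20 = (−9 + 21)/20 = 3/5.
ℓ''(θ) = −9/θ² − 10 < 0, confirming a maximum.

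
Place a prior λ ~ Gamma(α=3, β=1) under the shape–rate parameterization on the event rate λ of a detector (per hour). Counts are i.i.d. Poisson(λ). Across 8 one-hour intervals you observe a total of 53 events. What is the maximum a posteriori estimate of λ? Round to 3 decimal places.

λ̂_MAP = 6.111

Σxᵢ = 53, n = 8.
Posterior ∝ λ^2e^(−1λ) · λ^53e^(−8λ) = λ^55e^(−9λ), i.e. Gamma(shape=56, rate=9).
The mode of a Gamma(a, b) with a ≥ 1 (shape–rate) is (a−1)/b = 55/9 ≈ 6.111.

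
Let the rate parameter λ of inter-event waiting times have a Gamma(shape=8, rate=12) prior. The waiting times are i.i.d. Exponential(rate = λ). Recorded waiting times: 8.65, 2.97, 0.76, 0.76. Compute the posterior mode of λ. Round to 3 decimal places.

The Exponential(rate=λ) likelihood is ∝ λ^n e^(−λΣtᵢ). Here n = 4 and Σtᵢ = 8.65 + 2.97 + 0.76 + 0.76 = 13.14.
Posterior ∝ λ^7e^(−12λ) · λ^4e^(−13.14λ) = λ^11e^(−25.14λ), i.e. Gamma(12, 25.14).
Mode = (a−1)/b = 11/25.14 ≈ 0.438.

λ̂_MAP = 0.438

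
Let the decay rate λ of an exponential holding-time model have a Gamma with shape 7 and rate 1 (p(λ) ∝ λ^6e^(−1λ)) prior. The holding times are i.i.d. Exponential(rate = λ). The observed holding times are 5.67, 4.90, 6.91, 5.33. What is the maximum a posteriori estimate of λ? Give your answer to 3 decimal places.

The Exponential(rate=λ) likelihood is ∝ λ^n e^(−λΣtᵢ). Here n = 4 and Σtᵢ = 5.67 + 4.90 + 6.91 + 5.33 = 22.81.
Posterior ∝ λ^6e^(−1λ) · λ^4e^(−22.81λ) = λ^10e^(−23.81λ), i.e. Gamma(11, 23.81).
Mode = (a−1)/b = 10/23.81 ≈ 0.420.

λ̂_MAP = 0.420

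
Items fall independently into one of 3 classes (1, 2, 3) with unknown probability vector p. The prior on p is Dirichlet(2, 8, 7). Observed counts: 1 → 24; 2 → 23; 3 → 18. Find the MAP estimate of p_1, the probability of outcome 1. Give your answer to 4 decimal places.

The posterior is Dirichlet(αᵢ + nᵢ) = Dirichlet(26, 31, 25).
For a Dirichlet(a₁,…,a_K) with all aᵢ > 1, the mode has j-th component (aⱼ − 1)/(Σaᵢ − K).
Here Σaᵢ = 82 and K = 3, so p_1 = (26 − 1)/(82 − 3) = 25/79 ≈ 0.3165.

MAP estimate: 0.3165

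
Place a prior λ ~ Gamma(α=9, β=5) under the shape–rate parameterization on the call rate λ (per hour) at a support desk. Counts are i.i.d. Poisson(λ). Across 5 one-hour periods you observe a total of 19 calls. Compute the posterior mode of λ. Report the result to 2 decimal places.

λ̂_MAP = 2.70

Σxᵢ = 19, n = 5.
Posterior ∝ λ^8e^(−5λ) · λ^19e^(−5λ) = λ^27e^(−10λ), i.e. Gamma(shape=28, rate=10).
The mode of a Gamma(a, b) with a ≥ 1 (shape–rate) is (a−1)/b = 27/10 ≈ 2.70.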